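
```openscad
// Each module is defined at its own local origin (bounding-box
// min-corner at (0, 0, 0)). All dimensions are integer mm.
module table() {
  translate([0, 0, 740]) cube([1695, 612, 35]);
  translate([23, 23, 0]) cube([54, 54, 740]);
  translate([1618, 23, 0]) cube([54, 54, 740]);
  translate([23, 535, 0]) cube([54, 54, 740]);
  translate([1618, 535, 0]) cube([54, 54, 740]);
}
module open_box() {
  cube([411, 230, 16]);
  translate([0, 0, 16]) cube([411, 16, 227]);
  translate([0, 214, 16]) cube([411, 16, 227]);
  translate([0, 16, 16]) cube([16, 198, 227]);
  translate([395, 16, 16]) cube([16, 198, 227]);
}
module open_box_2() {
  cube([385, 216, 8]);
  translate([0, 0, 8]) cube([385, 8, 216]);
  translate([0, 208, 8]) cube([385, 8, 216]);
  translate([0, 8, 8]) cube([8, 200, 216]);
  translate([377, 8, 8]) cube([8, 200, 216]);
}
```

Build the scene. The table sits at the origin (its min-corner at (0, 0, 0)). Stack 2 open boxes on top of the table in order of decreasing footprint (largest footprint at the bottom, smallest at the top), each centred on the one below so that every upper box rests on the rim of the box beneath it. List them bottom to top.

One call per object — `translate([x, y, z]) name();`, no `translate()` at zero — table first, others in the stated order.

table();
translate([642, 191, 775]) open_box();
translate([655, 198, 1018]) open_box_2();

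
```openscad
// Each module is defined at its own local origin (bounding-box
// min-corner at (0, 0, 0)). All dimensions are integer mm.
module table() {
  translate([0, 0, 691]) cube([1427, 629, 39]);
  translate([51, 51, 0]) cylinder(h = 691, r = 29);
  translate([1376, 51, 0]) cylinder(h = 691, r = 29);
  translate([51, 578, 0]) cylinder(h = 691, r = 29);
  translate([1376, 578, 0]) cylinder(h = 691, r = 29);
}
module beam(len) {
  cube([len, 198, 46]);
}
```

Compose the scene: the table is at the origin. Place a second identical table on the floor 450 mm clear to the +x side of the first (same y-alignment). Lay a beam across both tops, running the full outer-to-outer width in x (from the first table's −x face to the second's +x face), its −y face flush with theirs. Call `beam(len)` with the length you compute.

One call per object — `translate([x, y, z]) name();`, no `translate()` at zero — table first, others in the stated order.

table();
translate([1877, 0, 0]) table();
translate([0, 0, 730]) beam(3304);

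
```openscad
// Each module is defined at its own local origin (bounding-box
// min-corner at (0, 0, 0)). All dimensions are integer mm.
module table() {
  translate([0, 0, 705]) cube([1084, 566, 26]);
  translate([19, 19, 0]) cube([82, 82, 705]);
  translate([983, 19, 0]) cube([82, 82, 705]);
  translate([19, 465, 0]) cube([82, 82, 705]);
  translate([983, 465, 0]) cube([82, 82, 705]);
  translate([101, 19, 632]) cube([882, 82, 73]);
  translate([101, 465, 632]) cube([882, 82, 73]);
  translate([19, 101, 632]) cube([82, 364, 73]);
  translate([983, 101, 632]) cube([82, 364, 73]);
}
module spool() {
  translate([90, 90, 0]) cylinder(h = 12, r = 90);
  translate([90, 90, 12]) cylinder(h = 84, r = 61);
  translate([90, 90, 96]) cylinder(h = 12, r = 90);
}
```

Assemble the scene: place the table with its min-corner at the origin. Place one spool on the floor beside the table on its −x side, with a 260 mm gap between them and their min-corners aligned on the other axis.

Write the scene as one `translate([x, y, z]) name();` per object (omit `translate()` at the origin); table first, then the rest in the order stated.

table();
translate([-440, 0, 0]) spool();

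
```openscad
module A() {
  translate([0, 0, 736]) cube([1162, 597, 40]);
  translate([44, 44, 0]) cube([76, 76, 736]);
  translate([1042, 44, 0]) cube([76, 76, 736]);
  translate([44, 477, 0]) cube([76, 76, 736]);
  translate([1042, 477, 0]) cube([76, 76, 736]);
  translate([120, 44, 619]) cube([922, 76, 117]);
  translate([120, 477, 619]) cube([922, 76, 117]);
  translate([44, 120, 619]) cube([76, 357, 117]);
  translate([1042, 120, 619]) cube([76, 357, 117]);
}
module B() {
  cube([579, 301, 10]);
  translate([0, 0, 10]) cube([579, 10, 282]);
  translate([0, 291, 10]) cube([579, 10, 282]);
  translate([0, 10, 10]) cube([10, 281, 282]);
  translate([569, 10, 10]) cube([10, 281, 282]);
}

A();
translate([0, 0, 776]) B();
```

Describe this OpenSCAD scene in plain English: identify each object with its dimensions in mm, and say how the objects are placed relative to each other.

A is a table: top 1162 mm (x) × 597 mm (y), 40 mm thick, upper face at z = 776 mm, on four 76×76 mm square legs, each inset 44 mm from the nearest pair of top edges, running from z = 0 to the bottom of the top. Four apron rails, 76 mm thick and 117 mm tall, run between adjacent legs with their top edges flush with the underside of the top and their outer faces flush with the legs' outer faces.

B is an open-topped rectangular box: outside dimensions 579×301×292 mm, with a uniform wall and base thickness of 10 mm. The base is a full 579×301 slab on the floor; four walls sit on top of the base. The front and back walls (the −y and +y sides) span the full width; the two side walls fit between them.

The open box is on top of the table.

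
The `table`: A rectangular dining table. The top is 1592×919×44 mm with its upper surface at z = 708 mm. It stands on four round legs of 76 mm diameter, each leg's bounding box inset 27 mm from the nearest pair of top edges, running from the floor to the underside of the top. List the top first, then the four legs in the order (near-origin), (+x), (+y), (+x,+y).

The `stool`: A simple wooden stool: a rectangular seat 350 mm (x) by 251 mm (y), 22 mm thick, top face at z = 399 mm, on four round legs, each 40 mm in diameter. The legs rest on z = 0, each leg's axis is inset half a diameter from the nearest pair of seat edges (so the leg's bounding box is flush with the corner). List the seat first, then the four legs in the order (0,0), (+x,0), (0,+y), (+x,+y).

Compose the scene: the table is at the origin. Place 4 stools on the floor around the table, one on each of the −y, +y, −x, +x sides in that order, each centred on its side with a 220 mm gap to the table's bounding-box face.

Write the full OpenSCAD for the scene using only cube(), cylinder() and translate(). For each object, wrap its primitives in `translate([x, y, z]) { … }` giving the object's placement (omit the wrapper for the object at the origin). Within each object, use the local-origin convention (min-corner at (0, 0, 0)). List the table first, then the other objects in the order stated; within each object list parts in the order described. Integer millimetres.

translate([0, 0, 664]) cube([1592, 919, 44]);
translate([65, 65, 0]) cylinder(h = 664, r = 38);
translate([1527, 65, 0]) cylinder(h = 664, r = 38);
translate([65, 854, 0]) cylinder(h = 664, r = 38);
translate([1527, 854, 0]) cylinder(h = 664, r = 38);
translate([621, -471, 0]) {
  translate([0, 0, 377]) cube([350, 251, 22]);
  translate([20, 20, 0]) cylinder(h = 377, r = 20);
  translate([330, 20, 0]) cylinder(h = 377, r = 20);
  translate([20, 231, 0]) cylinder(h = 377, r = 20);
  translate([330, 231, 0]) cylinder(h = 377, r = 20);
}
translate([621, 1139, 0]) {
  translate([0, 0, 377]) cube([350, 251, 22]);
  translate([20, 20, 0]) cylinder(h = 377, r = 20);
  translate([330, 20, 0]) cylinder(h = 377, r = 20);
  translate([20, 231, 0]) cylinder(h = 377, r = 20);
  translate([330, 231, 0]) cylinder(h = 377, r = 20);
}
translate([-570, 334, 0]) {
  translate([0, 0, 377]) cube([350, 251, 22]);
  translate([20, 20, 0]) cylinder(h = 377, r = 20);
  translate([330, 20, 0]) cylinder(h = 377, r = 20);
  translate([20, 231, 0]) cylinder(h = 377, r = 20);
  translate([330, 231, 0]) cylinder(h = 377, r = 20);
}
translate([1812, 334, 0]) {
  translate([0, 0, 377]) cube([350, 251, 22]);
  translate([20, 20, 0]) cylinder(h = 377, r = 20);
  translate([330, 20, 0]) cylinder(h = 377, r = 20);
  translate([20, 231, 0]) cylinder(h = 377, r = 20);
  translate([330, 231, 0]) cylinder(h = 377, r = 20);
}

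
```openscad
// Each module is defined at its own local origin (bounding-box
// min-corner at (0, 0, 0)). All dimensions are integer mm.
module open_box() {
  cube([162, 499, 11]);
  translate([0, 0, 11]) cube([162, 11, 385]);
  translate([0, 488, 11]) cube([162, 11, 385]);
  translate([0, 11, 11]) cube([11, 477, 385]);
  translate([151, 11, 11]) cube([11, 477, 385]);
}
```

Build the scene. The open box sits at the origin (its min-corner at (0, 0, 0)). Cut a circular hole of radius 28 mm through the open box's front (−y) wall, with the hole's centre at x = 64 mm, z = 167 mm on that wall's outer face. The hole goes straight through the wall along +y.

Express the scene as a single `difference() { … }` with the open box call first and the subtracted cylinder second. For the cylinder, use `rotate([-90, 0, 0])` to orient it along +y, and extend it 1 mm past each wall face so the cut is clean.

difference() {
  open_box();
  translate([64, -1, 167]) rotate([-90, 0, 0]) cylinder(h = 13, r = 28);
}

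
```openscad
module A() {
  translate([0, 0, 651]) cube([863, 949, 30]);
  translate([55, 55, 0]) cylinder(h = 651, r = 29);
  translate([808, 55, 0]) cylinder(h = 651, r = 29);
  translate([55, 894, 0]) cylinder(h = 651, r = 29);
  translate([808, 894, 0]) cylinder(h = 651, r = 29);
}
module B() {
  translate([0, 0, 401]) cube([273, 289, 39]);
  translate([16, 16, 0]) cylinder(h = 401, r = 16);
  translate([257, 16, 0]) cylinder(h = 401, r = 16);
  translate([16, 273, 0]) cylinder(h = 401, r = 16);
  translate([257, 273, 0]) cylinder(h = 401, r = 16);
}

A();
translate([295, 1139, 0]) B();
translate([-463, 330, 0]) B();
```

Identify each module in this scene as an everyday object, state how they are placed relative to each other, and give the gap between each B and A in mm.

A is a table. B is a stool. Two stools sit around the table at the +y, −x sides. The gap between each stool and the table is 190 mm.

Each stool's nearest face is 190 mm from the table's bounding box.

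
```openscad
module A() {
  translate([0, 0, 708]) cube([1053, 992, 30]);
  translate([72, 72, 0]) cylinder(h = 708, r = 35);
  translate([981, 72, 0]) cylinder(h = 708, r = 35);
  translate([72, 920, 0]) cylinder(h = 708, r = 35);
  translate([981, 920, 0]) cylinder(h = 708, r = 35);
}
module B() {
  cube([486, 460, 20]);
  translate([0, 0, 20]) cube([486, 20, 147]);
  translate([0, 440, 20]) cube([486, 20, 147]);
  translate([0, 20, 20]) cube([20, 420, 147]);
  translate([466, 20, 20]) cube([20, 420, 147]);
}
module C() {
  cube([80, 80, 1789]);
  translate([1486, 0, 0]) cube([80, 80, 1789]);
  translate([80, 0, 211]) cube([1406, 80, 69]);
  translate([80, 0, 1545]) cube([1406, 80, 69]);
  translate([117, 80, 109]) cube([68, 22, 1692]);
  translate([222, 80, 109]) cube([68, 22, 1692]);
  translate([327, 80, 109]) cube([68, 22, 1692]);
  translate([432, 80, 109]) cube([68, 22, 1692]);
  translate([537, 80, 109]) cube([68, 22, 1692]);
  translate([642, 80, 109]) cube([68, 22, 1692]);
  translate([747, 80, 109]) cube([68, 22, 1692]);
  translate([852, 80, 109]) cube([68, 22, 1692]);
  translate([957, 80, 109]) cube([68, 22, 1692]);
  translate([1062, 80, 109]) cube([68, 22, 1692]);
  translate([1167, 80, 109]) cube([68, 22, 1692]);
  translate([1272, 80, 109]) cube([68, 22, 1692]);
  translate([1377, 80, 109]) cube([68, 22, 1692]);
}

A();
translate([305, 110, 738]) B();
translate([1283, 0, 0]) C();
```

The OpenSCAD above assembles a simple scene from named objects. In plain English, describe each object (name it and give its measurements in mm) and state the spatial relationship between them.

A is a table: top 1053 mm (x) × 992 mm (y), 30 mm thick, upper face at z = 738 mm, on four round legs of 70 mm diameter, each leg's bounding box inset 37 mm from the nearest pair of top edges, running from z = 0 to the bottom of the top.

B is an open-topped rectangular box: outside dimensions 486×460×167 mm, with a uniform wall and base thickness of 20 mm. The base is a full 486×460 slab on the floor; four walls sit on top of the base. The front and back walls (the −y and +y sides) span the full width; the two side walls fit between them.

C is a fence section. Two 80×80 mm posts, 1789 mm tall, stand on the floor with a clear span of 1406 mm between their inner faces. Two horizontal rails of 80×69 mm section span the gap between the posts with their undersides at z = 211 mm and z = 1545 mm, flush with the posts' −y face. 13 pickets, each 68 mm wide, 22 mm thick and 1692 mm tall, are fixed to the +y face of the rails with their bottoms at z = 109 mm, evenly spaced across the span with equal gaps (rounded down to the nearest mm) at the −x end and between each pair — any rounding remainder accumulates at the +x end.

The open box is on top of the table. The fence section is on the floor beside the table on its +x side.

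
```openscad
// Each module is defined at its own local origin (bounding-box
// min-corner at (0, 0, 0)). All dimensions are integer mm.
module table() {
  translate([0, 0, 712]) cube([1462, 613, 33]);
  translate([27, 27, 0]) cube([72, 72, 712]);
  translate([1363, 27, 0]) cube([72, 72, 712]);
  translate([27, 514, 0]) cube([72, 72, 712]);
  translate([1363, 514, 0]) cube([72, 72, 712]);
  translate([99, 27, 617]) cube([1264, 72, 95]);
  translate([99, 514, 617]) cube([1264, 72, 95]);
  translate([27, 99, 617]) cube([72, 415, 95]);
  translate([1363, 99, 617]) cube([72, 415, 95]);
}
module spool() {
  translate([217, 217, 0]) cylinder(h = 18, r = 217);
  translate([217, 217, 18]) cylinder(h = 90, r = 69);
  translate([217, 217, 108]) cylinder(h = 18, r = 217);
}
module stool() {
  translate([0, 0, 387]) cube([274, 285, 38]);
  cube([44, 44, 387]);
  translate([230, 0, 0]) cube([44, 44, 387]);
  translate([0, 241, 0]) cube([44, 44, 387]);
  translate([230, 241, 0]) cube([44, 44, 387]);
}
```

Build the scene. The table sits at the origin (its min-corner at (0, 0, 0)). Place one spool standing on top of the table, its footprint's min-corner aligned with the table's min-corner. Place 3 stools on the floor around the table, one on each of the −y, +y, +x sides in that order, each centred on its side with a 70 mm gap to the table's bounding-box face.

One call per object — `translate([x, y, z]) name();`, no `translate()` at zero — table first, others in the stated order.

table();
translate([0, 0, 745]) spool();
translate([594, -355, 0]) stool();
translate([594, 683, 0]) stool();
translate([1532, 164, 0]) stool();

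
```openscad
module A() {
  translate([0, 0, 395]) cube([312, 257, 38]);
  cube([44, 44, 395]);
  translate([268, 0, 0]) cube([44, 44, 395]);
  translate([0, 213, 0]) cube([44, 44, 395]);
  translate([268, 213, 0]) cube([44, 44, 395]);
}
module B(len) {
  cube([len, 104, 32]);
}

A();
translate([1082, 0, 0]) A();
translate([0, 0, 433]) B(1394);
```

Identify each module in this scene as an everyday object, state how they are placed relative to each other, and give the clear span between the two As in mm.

Second stool starts at x = 1082; first ends at x = 312; clear span = 1082 − 312 = 770 mm.

A is a stool. B is a beam. A beam spans the tops of two stools. The clear span between the two stools is 770 mm.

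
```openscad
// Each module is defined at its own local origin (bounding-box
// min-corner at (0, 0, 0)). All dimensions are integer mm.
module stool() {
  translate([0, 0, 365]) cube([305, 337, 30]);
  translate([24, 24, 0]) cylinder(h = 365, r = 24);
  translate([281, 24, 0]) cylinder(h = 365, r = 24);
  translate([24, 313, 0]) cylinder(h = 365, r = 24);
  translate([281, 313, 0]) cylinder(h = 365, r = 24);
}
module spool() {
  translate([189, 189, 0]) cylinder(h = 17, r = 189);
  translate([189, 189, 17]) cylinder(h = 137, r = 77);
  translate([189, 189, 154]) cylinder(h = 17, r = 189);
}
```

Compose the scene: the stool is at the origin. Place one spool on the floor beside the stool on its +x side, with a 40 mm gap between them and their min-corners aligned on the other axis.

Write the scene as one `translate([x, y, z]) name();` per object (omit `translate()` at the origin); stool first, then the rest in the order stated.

stool();
translate([345, 0, 0]) spool();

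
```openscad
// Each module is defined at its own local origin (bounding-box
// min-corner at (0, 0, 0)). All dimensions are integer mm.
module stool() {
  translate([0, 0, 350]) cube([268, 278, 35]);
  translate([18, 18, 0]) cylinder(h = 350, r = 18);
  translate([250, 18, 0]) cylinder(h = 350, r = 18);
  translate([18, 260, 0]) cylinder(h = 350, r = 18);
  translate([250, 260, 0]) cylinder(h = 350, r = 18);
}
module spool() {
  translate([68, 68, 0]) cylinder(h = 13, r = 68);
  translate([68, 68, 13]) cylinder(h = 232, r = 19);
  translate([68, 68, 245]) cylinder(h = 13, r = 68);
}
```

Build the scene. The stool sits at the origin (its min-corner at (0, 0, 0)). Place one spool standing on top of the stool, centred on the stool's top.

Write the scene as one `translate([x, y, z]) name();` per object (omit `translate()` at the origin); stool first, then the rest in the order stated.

stool();
translate([66, 71, 385]) spool();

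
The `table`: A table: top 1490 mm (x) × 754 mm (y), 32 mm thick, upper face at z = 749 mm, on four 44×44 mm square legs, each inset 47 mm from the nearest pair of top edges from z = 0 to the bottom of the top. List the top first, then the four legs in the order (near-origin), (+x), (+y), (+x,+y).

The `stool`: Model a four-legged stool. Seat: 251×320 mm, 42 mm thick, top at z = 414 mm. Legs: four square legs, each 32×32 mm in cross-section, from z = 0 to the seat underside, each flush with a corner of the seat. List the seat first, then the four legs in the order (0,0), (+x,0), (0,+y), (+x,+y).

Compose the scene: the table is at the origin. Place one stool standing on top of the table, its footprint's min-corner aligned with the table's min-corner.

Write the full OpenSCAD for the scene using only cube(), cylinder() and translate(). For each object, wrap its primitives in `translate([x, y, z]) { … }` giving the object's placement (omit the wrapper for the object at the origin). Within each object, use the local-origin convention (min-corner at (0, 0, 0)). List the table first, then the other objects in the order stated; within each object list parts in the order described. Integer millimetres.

translate([0, 0, 717]) cube([1490, 754, 32]);
translate([47, 47, 0]) cube([44, 44, 717]);
translate([1399, 47, 0]) cube([44, 44, 717]);
translate([47, 663, 0]) cube([44, 44, 717]);
translate([1399, 663, 0]) cube([44, 44, 717]);
translate([0, 0, 749]) {
  translate([0, 0, 372]) cube([251, 320, 42]);
  cube([32, 32, 372]);
  translate([219, 0, 0]) cube([32, 32, 372]);
  translate([0, 288, 0]) cube([32, 32, 372]);
  translate([219, 288, 0]) cube([32, 32, 372]);
}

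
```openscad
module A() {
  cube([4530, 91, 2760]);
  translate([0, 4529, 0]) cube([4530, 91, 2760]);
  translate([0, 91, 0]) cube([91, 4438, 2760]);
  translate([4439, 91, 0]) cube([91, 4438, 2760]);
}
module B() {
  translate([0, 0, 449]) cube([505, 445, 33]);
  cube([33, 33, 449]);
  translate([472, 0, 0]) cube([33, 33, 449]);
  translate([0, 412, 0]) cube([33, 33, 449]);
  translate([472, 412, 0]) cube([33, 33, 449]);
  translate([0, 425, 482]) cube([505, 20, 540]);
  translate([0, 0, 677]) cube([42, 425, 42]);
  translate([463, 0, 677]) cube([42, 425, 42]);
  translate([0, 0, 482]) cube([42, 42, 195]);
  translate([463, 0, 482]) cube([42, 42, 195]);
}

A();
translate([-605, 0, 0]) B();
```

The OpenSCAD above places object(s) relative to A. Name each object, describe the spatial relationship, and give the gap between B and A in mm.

A is a house frame. B is a chair. The chair is on the floor beside the house frame on its −x side. The gap between the chair and the house frame is 100 mm.

The chair's nearest face is 100 mm from the house frame's −x face.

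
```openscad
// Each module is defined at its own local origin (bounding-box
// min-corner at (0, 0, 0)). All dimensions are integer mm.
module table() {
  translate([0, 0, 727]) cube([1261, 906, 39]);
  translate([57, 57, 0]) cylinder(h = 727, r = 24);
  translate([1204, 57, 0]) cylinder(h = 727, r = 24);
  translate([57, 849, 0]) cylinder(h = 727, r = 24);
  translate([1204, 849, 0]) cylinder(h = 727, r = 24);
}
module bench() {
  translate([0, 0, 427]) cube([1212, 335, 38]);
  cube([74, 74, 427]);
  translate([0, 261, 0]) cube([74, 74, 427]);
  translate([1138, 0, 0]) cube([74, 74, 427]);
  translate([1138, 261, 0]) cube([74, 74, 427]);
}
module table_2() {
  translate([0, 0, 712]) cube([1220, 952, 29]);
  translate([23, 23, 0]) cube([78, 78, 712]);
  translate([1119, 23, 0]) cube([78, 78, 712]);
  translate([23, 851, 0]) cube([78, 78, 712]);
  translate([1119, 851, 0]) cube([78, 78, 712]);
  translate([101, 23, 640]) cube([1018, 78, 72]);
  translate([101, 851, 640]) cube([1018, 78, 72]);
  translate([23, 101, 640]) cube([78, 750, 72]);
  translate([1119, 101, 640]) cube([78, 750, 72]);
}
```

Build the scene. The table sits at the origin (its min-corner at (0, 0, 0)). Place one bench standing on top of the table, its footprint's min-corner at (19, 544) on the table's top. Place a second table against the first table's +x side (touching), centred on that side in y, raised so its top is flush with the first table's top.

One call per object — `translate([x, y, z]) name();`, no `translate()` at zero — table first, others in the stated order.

table();
translate([19, 544, 766]) bench();
translate([1261, -23, 25]) table_2();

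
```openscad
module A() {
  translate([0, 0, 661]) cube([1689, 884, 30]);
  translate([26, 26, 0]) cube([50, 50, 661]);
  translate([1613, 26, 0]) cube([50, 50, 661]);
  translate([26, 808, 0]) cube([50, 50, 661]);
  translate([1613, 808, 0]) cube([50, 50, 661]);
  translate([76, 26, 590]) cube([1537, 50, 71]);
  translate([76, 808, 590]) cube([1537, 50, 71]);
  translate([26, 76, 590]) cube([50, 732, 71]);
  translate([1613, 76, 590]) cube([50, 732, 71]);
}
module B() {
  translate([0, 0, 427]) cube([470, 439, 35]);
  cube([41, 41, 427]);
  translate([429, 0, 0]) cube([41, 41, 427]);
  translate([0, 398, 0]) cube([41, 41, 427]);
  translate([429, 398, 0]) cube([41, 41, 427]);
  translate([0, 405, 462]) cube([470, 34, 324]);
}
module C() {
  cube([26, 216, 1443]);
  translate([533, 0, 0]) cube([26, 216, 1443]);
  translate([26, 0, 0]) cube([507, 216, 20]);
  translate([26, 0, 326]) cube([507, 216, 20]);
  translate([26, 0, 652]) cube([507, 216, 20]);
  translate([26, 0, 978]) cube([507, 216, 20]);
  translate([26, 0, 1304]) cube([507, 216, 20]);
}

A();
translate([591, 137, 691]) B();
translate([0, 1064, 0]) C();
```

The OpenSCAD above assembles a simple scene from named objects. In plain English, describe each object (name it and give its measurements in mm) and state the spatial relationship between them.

A is a rectangular dining table. The top is 1689×884×30 mm with its upper surface at z = 691 mm. It stands on four 50×50 mm square legs, each inset 26 mm from the nearest pair of top edges, running from the floor to the underside of the top. Four apron rails, 50 mm thick and 71 mm tall, run between adjacent legs with their top edges flush with the underside of the top and their outer faces flush with the legs' outer faces.

B is a chair: 470×439 mm seat, 35 mm thick, top at z = 462 mm, on four 41 mm square corner legs flush with the seat edges. A 34 mm thick backrest slab spans the full seat width, extending 324 mm above the seat top, its back face flush with the seat's +y edge.

C is a bookshelf 559 mm wide overall, 216 mm deep and 1443 mm tall. The two sides are 26 mm thick vertical panels. 5 horizontal shelves of 20 mm thickness span between the inner faces of the sides; the lowest shelf sits on the floor and shelves are stacked with a clear vertical gap of 306 mm between each pair.

The chair is on top of the table. The bookshelf is on the floor beside the table on its +y side.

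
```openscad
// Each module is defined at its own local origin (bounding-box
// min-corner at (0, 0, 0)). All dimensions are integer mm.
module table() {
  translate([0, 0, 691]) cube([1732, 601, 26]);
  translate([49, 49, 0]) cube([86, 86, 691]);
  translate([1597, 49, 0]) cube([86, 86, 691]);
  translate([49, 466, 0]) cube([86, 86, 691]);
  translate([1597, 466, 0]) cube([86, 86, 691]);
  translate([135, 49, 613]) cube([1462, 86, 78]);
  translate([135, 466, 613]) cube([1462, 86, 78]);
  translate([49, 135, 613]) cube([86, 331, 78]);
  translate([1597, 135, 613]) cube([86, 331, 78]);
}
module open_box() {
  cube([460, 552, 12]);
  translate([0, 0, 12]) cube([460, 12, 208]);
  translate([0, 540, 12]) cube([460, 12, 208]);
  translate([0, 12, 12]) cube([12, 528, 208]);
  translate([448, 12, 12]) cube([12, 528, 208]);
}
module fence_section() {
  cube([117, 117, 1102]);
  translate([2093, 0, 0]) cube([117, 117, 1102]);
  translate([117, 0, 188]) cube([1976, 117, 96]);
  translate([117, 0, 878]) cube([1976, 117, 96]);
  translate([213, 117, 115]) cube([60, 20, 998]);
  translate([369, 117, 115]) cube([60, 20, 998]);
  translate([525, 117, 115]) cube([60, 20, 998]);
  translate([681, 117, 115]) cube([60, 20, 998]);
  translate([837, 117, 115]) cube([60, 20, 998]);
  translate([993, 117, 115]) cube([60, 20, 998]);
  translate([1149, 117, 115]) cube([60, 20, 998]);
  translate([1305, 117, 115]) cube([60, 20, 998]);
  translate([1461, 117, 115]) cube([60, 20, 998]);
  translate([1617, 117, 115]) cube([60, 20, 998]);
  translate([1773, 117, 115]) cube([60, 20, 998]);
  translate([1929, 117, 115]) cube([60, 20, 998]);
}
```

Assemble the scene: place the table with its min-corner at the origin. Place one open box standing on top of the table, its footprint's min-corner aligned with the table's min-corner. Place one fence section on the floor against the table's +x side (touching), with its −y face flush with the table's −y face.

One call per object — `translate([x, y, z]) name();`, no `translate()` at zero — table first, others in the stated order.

table();
translate([0, 0, 717]) open_box();
translate([1732, 0, 0]) fence_section();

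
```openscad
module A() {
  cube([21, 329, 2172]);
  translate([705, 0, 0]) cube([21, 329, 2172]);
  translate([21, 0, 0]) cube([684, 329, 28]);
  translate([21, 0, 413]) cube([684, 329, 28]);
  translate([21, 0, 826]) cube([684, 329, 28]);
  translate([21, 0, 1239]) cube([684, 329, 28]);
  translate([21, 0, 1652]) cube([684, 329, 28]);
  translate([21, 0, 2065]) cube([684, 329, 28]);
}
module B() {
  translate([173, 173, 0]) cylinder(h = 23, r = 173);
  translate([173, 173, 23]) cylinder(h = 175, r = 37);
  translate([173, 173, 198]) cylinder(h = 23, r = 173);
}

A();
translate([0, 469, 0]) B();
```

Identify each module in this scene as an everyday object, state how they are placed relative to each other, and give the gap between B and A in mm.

A is a bookshelf. B is a spool. The spool is on the floor beside the bookshelf on its +y side. The gap between the spool and the bookshelf is 140 mm.

The spool's nearest face is 140 mm from the bookshelf's +y face.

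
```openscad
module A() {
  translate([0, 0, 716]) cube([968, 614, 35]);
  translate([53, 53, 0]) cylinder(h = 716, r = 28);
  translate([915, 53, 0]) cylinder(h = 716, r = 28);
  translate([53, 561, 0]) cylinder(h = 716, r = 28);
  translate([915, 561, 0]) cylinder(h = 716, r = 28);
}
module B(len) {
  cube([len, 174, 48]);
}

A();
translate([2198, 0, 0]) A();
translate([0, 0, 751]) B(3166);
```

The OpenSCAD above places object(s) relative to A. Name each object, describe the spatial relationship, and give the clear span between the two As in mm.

Second table starts at x = 2198; first ends at x = 968; clear span = 2198 − 968 = 1230 mm.

A is a table. B is a beam. A beam spans the tops of two tables. The clear span between the two tables is 1230 mm.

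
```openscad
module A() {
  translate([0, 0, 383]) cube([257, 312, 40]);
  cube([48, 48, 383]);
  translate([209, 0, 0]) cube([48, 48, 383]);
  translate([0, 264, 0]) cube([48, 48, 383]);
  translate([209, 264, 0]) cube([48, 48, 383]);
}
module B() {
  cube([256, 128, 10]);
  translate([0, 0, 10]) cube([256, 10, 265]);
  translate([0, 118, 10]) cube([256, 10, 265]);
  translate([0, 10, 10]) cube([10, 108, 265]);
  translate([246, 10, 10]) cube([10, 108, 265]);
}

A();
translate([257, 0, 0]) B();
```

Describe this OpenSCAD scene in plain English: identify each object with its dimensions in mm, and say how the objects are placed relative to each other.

A is a simple wooden stool: a rectangular seat 257 mm (x) by 312 mm (y), 40 mm thick, top face at z = 423 mm, on four square legs, each 48×48 mm in cross-section. The legs rest on z = 0, each flush with a corner of the seat.

B is an open-topped rectangular box: outside dimensions 256×128×275 mm, with a uniform wall and base thickness of 10 mm. The base is a full 256×128 slab on the floor; four walls sit on top of the base. The front and back walls (the −y and +y sides) span the full width; the two side walls fit between them.

The open box is against the stool's +x side, with their −y faces flush.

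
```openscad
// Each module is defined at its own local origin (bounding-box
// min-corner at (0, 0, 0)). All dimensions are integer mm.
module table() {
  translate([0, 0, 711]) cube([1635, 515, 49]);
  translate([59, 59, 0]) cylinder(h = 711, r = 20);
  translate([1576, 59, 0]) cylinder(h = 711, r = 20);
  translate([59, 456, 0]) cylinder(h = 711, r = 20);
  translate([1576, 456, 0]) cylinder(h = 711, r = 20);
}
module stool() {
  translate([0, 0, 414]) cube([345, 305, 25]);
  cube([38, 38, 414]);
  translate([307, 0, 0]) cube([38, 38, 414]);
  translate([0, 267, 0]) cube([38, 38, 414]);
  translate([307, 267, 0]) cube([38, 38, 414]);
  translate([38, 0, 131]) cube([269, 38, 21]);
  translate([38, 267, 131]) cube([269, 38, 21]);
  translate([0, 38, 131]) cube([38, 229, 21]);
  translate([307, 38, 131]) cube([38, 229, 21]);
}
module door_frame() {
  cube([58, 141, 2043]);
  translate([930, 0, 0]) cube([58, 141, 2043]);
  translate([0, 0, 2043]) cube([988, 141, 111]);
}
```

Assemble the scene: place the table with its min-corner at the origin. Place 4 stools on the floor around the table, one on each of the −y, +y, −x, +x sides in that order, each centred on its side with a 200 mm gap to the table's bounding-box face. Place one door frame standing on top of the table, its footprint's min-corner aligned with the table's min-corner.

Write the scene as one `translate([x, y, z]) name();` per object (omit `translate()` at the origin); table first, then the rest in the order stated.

table();
translate([645, -505, 0]) stool();
translate([645, 715, 0]) stool();
translate([-545, 105, 0]) stool();
translate([1835, 105, 0]) stool();
translate([0, 0, 760]) door_frame();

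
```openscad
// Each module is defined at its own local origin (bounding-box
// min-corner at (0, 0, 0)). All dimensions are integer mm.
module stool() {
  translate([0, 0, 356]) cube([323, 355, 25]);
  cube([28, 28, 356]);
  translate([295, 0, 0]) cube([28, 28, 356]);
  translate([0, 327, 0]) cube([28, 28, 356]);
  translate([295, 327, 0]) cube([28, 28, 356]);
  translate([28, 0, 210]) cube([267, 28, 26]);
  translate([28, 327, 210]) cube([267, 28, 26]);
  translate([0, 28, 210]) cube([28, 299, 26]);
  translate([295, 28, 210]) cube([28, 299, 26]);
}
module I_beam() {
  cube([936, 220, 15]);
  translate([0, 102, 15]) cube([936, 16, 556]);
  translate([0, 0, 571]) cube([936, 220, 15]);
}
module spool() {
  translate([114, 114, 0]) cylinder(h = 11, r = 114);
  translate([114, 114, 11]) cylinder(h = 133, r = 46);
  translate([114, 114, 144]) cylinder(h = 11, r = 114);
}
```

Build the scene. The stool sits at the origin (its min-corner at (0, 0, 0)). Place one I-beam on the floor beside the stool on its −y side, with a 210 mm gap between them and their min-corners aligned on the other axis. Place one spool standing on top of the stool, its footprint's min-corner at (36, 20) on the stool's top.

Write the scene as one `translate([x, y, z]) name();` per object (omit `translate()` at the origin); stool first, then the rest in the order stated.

stool();
translate([0, -430, 0]) I_beam();
translate([36, 20, 381]) spool();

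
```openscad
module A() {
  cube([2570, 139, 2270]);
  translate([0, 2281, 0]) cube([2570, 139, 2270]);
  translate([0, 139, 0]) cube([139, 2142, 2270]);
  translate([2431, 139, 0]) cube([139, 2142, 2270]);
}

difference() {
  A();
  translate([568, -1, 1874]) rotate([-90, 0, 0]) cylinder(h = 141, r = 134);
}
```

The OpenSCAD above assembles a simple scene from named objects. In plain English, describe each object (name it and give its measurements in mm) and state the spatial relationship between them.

A is a box-shaped house frame (walls only): outside footprint 2570×2420 mm, wall height 2270 mm, wall thickness 139 mm. The two y-facing walls run the full x-width; the two x-facing walls fit between the inner faces of the y-facing walls.

The house frame has a circular hole of radius 134 mm through its front wall, centred at (x = 568, z = 1874).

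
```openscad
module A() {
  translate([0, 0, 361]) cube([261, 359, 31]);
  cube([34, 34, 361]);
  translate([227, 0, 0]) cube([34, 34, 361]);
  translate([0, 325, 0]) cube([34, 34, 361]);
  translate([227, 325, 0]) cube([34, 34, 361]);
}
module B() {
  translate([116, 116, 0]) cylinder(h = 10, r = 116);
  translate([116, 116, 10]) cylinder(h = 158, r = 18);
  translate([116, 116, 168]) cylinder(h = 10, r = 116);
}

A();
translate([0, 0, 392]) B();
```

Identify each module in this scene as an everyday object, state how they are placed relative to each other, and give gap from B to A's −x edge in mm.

The spool's min-x is at 0; the stool's min-x is 0; gap = 0 mm.

A is a stool. B is a spool. The spool is on top of the stool. The gap from the spool to the stool's −x edge is 0 mm.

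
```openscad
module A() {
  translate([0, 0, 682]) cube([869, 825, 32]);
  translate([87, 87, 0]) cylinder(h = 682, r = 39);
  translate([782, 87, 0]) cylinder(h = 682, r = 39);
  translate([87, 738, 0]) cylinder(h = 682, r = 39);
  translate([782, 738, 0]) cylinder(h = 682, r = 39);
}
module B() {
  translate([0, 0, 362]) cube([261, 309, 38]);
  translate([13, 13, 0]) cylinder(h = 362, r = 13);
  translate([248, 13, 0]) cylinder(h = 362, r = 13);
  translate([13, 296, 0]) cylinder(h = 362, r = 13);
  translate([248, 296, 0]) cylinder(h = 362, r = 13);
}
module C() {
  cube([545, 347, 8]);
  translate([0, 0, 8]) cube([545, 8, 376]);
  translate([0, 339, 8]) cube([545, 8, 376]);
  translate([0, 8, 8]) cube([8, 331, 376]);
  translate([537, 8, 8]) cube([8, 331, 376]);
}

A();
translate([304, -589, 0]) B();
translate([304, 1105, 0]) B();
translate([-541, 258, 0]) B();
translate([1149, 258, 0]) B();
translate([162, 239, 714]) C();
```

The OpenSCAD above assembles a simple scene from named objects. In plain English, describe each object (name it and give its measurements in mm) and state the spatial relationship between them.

A is a table: top 869 mm (x) × 825 mm (y), 32 mm thick, upper face at z = 714 mm, on four round legs of 78 mm diameter, each leg's bounding box inset 48 mm from the nearest pair of top edges, running from z = 0 to the bottom of the top.

B is a four-legged stool. The seat is 261×309 mm, 38 mm thick, top at z = 400 mm. It stands on four round legs, each 26 mm in diameter, from z = 0 to the seat underside, each leg's axis is inset half a diameter from the nearest pair of seat edges (so the leg's bounding box is flush with the corner).

C is an open storage box with external size 545×347×384 mm and wall thickness 8 mm (the base is also 8 mm thick). The base covers the whole footprint; the four walls stand on the base, with the y-facing walls full-width and the x-facing walls fitting between their inner faces.

Four stools sit around the table at the −y, +y, −x, +x sides. The open box is on top of the table, centred.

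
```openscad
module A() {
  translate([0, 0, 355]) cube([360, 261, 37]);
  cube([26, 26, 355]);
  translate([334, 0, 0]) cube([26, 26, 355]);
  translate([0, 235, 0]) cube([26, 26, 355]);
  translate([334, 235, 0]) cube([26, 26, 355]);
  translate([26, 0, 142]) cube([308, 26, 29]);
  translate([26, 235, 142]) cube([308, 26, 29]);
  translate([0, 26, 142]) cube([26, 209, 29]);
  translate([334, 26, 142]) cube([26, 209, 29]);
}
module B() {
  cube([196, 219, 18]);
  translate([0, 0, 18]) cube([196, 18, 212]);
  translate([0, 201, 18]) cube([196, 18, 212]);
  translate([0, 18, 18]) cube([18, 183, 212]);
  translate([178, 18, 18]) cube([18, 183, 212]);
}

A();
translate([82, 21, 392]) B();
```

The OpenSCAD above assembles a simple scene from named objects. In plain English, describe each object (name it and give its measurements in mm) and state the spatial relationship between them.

A is a simple wooden stool: a rectangular seat 360 mm (x) by 261 mm (y), 37 mm thick, top face at z = 392 mm, on four square legs, each 26×26 mm in cross-section. The legs rest on z = 0, each flush with a corner of the seat. Four stretchers, 26 mm wide and 29 mm tall, connect adjacent legs with their undersides at z = 142 mm, each running between the inner faces of the legs it joins and aligned with the legs' outer faces on the other axis.

B is an open storage box with external size 196×219×230 mm and wall thickness 18 mm (the base is also 18 mm thick). The base covers the whole footprint; the four walls stand on the base, with the y-facing walls full-width and the x-facing walls fitting between their inner faces.

The open box is on top of the stool, centred.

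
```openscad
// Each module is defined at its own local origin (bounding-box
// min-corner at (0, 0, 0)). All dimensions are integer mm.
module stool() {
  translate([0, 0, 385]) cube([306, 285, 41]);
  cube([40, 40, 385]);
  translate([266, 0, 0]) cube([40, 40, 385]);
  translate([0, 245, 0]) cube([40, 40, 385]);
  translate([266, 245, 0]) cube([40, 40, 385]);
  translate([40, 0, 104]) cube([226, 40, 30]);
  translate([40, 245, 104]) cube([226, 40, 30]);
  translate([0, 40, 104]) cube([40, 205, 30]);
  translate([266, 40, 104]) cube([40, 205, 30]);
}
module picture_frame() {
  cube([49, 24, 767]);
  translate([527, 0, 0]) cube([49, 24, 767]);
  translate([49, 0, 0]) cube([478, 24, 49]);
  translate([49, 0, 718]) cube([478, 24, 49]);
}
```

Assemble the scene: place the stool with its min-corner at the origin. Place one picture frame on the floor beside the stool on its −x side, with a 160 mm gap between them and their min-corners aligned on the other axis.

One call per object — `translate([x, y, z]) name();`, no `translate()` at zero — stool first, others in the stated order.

stool();
translate([-736, 0, 0]) picture_frame();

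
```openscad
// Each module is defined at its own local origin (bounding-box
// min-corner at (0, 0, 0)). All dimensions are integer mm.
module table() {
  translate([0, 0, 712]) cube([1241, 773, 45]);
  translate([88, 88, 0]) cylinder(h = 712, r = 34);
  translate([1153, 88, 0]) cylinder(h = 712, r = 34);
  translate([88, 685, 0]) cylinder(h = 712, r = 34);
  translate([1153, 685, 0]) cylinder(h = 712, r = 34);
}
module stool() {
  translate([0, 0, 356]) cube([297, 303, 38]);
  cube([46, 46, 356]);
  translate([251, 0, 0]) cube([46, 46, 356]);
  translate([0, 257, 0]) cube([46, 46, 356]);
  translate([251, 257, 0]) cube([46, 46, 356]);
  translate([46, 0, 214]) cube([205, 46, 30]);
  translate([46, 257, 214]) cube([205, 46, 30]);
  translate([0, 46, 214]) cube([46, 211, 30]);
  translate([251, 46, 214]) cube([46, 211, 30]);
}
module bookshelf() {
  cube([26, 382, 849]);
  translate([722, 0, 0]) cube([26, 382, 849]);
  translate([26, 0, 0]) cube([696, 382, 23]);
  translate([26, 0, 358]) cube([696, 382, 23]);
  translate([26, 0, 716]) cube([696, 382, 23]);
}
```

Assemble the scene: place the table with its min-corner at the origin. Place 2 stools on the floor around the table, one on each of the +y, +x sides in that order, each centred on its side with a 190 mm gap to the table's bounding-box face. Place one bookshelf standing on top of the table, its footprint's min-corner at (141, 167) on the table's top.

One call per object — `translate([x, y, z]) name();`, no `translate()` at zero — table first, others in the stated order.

table();
translate([472, 963, 0]) stool();
translate([1431, 235, 0]) stool();
translate([141, 167, 757]) bookshelf();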